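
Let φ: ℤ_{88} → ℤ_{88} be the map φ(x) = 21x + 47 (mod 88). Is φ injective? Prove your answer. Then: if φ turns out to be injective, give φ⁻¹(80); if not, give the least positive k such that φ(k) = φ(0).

77

If φ(s) = φ(t), then 21s ≡ 21t (mod 88). Because gcd(21, 88) = 1, we may cancel 21 to get s ≡ t (mod 88).
So φ is injective.
We now compute 21⁻¹ mod 88 explicitly. Euclid's algorithm: 88 = 4·21 + 4, 21 = 5·4 + 1; back-substituting gives 1 = 21·21 − 5·88, so 21⁻¹ ≡ 21 (mod 88).
Since φ is injective, we find φ⁻¹(80): we need 21x ≡ 80 − 47 ≡ 33 (mod 88). Using 21⁻¹ = 21: x ≡ 21·33 = 693 = 7·88 + 77, so x = 77.
Check: φ(77) = 21·77 + 47 = 1664 = 18·88 + 80 ≡ 80 (mod 88).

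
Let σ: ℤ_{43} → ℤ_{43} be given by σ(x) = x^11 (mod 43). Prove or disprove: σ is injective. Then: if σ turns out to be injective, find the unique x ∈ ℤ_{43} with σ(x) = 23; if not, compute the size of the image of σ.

Since 43 is prime, the nonzero elements of ℤ_{43} form a cyclic group of order 42.
As gcd(11, 42) = 1, raising to the 11th power is a bijection on this group: if s^11 ≡ t^11 then (st^{−1})^11 = 1, and the only element of order dividing gcd(11, 42) = 1 is 1, so s = t.
With σ(0) = 0 this makes σ injective on all of ℤ_{43}, hence bijective (finite equal-size domain and codomain). In particular σ is injective.
Since σ is injective, we find the preimage of 23. The inverse of x ↦ x^11 on (ℤ_{43})^× is x ↦ x^23, because 11·23 = 253 = 6·42 + 1 ≡ 1 (mod 42) and x^{42} = 1 for x ≠ 0 (Fermat). So σ⁻¹(23) = 23^23 mod 43.
Repeated squaring mod 43: 23^1 ≡ 23, 23^2 ≡ 23² = 529 ≡ 13, 23^4 ≡ 13² = 169 ≡ 40, 23^8 ≡ 40² = 1600 ≡ 9, 23^16 ≡ 9² = 81 ≡ 38. Since 23 = 16 + 4 + 2 + 1, 23^23 ≡ 38·40·13·23: 38·40 = 1520 ≡ 15, then 15·13 = 195 ≡ 23, then 23·23 = 529 ≡ 13. So 23^23 ≡ 13 (mod 43).
Hence σ⁻¹(23) = 13.

13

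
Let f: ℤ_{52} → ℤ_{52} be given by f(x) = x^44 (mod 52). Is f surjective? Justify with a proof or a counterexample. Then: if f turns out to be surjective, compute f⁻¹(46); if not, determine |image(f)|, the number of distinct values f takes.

f(1) = 1^44 = 1.
f(5): Repeated squaring mod 52: 5^1 ≡ 5, 5^2 ≡ 5² = 25, 5^4 ≡ 25² = 625 ≡ 1, 5^8 ≡ 1² = 1, 5^16 ≡ 1² = 1, 5^32 ≡ 1² = 1. Since 44 = 32 + 8 + 4, 5^44 ≡ 1·1·1: 1·1 = 1, then 1·1 = 1. So 5^44 ≡ 1 (mod 52).
So f(1) = f(5) = 1 while 1 ≠ 5, thus f is not injective.
A non-injective map from the 52-element set ℤ_{52} to itself takes at most 51 distinct values, so it cannot be surjective. So f is not surjective.
Since f is not surjective, we determine |image(f)|. Computing x^44 mod 52 for each x (by repeated squaring, reducing mod 52 at every step), the values f(0), f(1), …, f(51) are: 0, 1, 48, 9, 16, 1, 16, 29, 40, 29, 48, 9, 40, 13, 40, 9, 48, 29, 40, 29, 16, 1, 16, 9, 48, 1, 0, 1, 48, 9, 16, 1, 16, 29, 40, 29, 48, 9, 40, 13, 40, 9, 48, 29, 40, 29, 16, 1, 16, 9, 48, 1.
The distinct values are {0, 1, 9, 13, 16, 29, 40, 48}; there are 8 of them.

8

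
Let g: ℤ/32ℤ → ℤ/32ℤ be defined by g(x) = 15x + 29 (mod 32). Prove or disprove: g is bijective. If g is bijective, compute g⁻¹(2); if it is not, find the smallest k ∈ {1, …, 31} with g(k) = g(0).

By definition, injectivity means: for all x_1, x_2 in the domain, g(x_1) = g(x_2) implies x_1 = x_2.
Suppose g(x_1) = g(x_2) in ℤ/32ℤ. Then 15x_1 + 29 ≡ 15x_2 + 29 (mod 32), therefore 15(x_1 − x_2) ≡ 0 (mod 32).
Since gcd(15, 32) = 1, 15 is invertible modulo 32, therefore x_1 − x_2 ≡ 0 (mod 32), i.e. x_1 = x_2.
We now compute 15⁻¹ mod 32 explicitly. Euclid's algorithm: 32 = 2·15 + 2, 15 = 7·2 + 1; back-substituting gives 1 = 15·15 − 7·32, so 15⁻¹ ≡ 15 (mod 32).
For any y ∈ ℤ/32ℤ, x = 15(y − 29) mod 32 satisfies g(x) = 15·15(y − 29) + 29 ≡ y (since 15·15 ≡ 1 mod 32). So every y has a preimage.
Therefore g is bijective.
Since g is bijective, we compute g⁻¹(2): solve 15x + 29 ≡ 2 (mod 32), i.e. 15x ≡ 5 (mod 32).
Multiplying by 15⁻¹ = 15 gives x ≡ 15·5 = 75 = 2·32 + 11 ≡ 11 (mod 32).
Check: g(11) = 15·11 + 29 = 194 = 6·32 + 2 ≡ 2 (mod 32).

11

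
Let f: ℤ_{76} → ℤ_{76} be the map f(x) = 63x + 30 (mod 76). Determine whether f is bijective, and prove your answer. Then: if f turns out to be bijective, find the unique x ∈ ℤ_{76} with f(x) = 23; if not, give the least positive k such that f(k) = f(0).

59

If f(u) = f(v), then 63u ≡ 63v (mod 76). Because gcd(63, 76) = 1, we may cancel 63 to get u ≡ v (mod 76).
We now compute 63⁻¹ mod 76 explicitly. Euclid's algorithm: 76 = 1·63 + 13, 63 = 4·13 + 11, 13 = 1·11 + 2, 11 = 5·2 + 1; back-substituting gives 1 = 35·63 − 29·76, so 63⁻¹ ≡ 35 (mod 76).
Then y ↦ 35(y − 30) is a two-sided inverse to f, so every y ∈ ℤ_{76} has a preimage.
Therefore f is bijective.
Since f is bijective, we find f⁻¹(23): we need 63x ≡ 23 − 30 ≡ 69 (mod 76). Using 63⁻¹ = 35: x ≡ 35·69 = 2415 = 31·76 + 59, so x = 59.
Check: f(59) = 63·59 + 30 = 3747 = 49·76 + 23 ≡ 23 (mod 76).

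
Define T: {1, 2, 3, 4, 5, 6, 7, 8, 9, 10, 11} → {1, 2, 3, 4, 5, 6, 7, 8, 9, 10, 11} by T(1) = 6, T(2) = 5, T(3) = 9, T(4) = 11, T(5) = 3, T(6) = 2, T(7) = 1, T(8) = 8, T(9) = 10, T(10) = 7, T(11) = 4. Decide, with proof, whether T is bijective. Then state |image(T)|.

The values 6, 5, 9, 11, 3, 2, 1, 8, 10, 7, 4 are a permutation of {1, 2, 3, 4, 5, 6, 7, 8, 9, 10, 11}: each element appears exactly once.
So T is injective and surjective, hence bijective.
The image of T is {1, 2, 3, 4, 5, 6, 7, 8, 9, 10, 11}, which has 11 elements.

11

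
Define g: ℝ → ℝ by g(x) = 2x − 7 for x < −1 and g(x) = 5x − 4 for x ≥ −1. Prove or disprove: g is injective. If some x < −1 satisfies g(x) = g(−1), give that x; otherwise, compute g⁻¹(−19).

Both pieces are strictly increasing (slopes 2 and 5), so each is injective on its own interval.
The left piece maps (−∞, −1) onto (−∞, −9); the right piece maps [−1, ∞) onto [−9, ∞).
These images are disjoint, so no value is attained by both pieces. Thus g is injective.
Because the two images are disjoint, no x < −1 has g(x) = g(−1), so we compute g⁻¹(−19): −19 lies in (−∞, −9), so solve 2x − 7 = −19: x = (−19 + 7)/2 = −6.

-6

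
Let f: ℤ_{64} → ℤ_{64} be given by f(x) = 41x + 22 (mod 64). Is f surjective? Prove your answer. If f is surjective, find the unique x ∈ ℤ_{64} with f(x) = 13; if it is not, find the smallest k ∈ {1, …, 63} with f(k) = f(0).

31

Since gcd(41, 64) = 1, 41 is invertible modulo 64. Euclid's algorithm: 64 = 1·41 + 23, 41 = 1·23 + 18, 23 = 1·18 + 5, 18 = 3·5 + 3, 5 = 1·3 + 2, 3 = 1·2 + 1; back-substituting gives 1 = 25·41 − 16·64, so 41⁻¹ ≡ 25 (mod 64).
For any y ∈ ℤ_{64}, x = 25(y − 22) mod 64 satisfies f(x) = 41·25(y − 22) + 22 ≡ y (since 41·25 ≡ 1 mod 64). So every y has a preimage.
Hence f is surjective.
Since f is surjective, we find f⁻¹(13): we need 41x ≡ 13 − 22 ≡ 55 (mod 64). Using 41⁻¹ = 25: x ≡ 25·55 = 1375 = 21·64 + 31, so x = 31.
Check: f(31) = 41·31 + 22 = 1293 = 20·64 + 13 ≡ 13 (mod 64).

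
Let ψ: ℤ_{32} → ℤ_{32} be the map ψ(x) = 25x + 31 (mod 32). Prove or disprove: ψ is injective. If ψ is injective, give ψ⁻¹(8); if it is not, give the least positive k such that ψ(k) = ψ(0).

17

Suppose ψ(s) = ψ(t) in ℤ_{32}. Then 25s + 31 ≡ 25t + 31 (mod 32), so 25(s − t) ≡ 0 (mod 32).
Since gcd(25, 32) = 1, 25 is invertible modulo 32, hence s − t ≡ 0 (mod 32), i.e. s = t.
So ψ is injective.
We now compute 25⁻¹ mod 32 explicitly. Euclid's algorithm: 32 = 1·25 + 7, 25 = 3·7 + 4, 7 = 1·4 + 3, 4 = 1·3 + 1; back-substituting gives 1 = 9·25 − 7·32, so 25⁻¹ ≡ 9 (mod 32).
Since ψ is injective, we compute ψ⁻¹(8): solve 25x + 31 ≡ 8 (mod 32), i.e. 25x ≡ 9 (mod 32).
Multiplying by 25⁻¹ = 9 gives x ≡ 9·9 = 81 = 2·32 + 17 ≡ 17 (mod 32).
Check: ψ(17) = 25·17 + 31 = 456 = 14·32 + 8 ≡ 8 (mod 32).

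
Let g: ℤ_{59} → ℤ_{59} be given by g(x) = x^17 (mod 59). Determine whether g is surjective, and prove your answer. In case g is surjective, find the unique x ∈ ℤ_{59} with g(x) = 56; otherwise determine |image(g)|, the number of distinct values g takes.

31

Since 59 is prime, the nonzero elements of ℤ_{59} form a cyclic group of order 58.
As gcd(17, 58) = 1, raising to the 17th power is a bijection on this group: if s^17 ≡ t^17 then (st^{−1})^17 = 1, and the only element of order dividing gcd(17, 58) = 1 is 1, so s = t.
With g(0) = 0 this makes g injective on all of ℤ_{59}, hence bijective (finite equal-size domain and codomain). In particular g is surjective.
Since g is surjective, we find the preimage of 56. The inverse of x ↦ x^17 on (ℤ_{59})^× is x ↦ x^41, because 17·41 = 697 = 12·58 + 1 ≡ 1 (mod 58) and x^{58} = 1 for x ≠ 0 (Fermat). So g⁻¹(56) = 56^41 mod 59.
Repeated squaring mod 59: 56^1 ≡ 56, 56^2 ≡ 56² = 3136 ≡ 9, 56^4 ≡ 9² = 81 ≡ 22, 56^8 ≡ 22² = 484 ≡ 12, 56^16 ≡ 12² = 144 ≡ 26, 56^32 ≡ 26² = 676 ≡ 27. Since 41 = 32 + 8 + 1, 56^41 ≡ 27·12·56: 27·12 = 324 ≡ 29, then 29·56 = 1624 ≡ 31. So 56^41 ≡ 31 (mod 59).
Hence g⁻¹(56) = 31.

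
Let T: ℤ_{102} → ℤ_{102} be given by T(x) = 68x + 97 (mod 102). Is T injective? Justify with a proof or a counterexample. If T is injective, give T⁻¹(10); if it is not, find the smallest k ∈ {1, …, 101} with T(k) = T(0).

3

We have gcd(68, 102) = 34 > 1. Taking x_1 = 0 and x_2 = 3: T(0) = 97 and T(3) = 68·3 + 97 = 301 ≡ 97 (mod 102).
So T(0) = T(3) while 0 ≠ 3, therefore T is not injective.
Since T is not injective, we find the least positive k with T(k) = T(0): this means 68k ≡ 0 (mod 102), i.e. 102 ∣ 68k. Since gcd(68, 102) = 34, dividing through by 34 this holds exactly when 3 ∣ 2k, and as gcd(2, 3) = 1, exactly when 3 ∣ k.
The smallest positive such k is 3.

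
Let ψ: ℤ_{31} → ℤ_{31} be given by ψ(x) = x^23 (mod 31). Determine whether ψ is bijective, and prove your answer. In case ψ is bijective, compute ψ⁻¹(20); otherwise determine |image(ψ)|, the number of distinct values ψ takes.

Since 31 is prime, the nonzero elements of ℤ_{31} form a cyclic group of order 30.
As gcd(23, 30) = 1, raising to the 23rd power is a bijection on this group: if u^23 ≡ v^23 then (uv^{−1})^23 = 1, and the only element of order dividing gcd(23, 30) = 1 is 1, so u = v.
With ψ(0) = 0 this makes ψ injective on all of ℤ_{31}, hence bijective (finite equal-size domain and codomain). In particular ψ is bijective.
Since ψ is bijective, we find the preimage of 20. The inverse of x ↦ x^23 on (ℤ_{31})^× is x ↦ x^17, because 23·17 = 391 = 13·30 + 1 ≡ 1 (mod 30) and x^{30} = 1 for x ≠ 0 (Fermat). So ψ⁻¹(20) = 20^17 mod 31.
Repeated squaring mod 31: 20^1 ≡ 20, 20^2 ≡ 20² = 400 ≡ 28, 20^4 ≡ 28² = 784 ≡ 9, 20^8 ≡ 9² = 81 ≡ 19, 20^16 ≡ 19² = 361 ≡ 20. Since 17 = 16 + 1, 20^17 ≡ 20·20: 20·20 = 400 ≡ 28. So 20^17 ≡ 28 (mod 31).
Hence ψ⁻¹(20) = 28.

28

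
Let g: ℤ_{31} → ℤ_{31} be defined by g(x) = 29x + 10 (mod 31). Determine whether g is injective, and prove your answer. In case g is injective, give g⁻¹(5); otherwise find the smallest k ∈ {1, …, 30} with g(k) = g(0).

18

If g(a) = g(b), then 29a ≡ 29b (mod 31). Because gcd(29, 31) = 1, we may cancel 29 to get a ≡ b (mod 31).
Hence g is injective.
We now compute 29⁻¹ mod 31 explicitly. Euclid's algorithm: 31 = 1·29 + 2, 29 = 14·2 + 1; back-substituting gives 1 = 15·29 − 14·31, so 29⁻¹ ≡ 15 (mod 31).
Since g is injective, we compute g⁻¹(5): solve 29x + 10 ≡ 5 (mod 31), i.e. 29x ≡ 26 (mod 31).
Multiplying by 29⁻¹ = 15 gives x ≡ 15·26 = 390 = 12·31 + 18 ≡ 18 (mod 31).
Check: g(18) = 29·18 + 10 = 532 = 17·31 + 5 ≡ 5 (mod 31).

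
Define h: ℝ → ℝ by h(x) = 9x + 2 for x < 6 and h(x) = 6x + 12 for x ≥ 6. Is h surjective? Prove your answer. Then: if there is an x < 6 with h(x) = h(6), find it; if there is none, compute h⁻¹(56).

46/9

Both pieces are strictly increasing (slopes 9 and 6), so each is injective on its own interval.
The left piece maps (−∞, 6) onto (−∞, 56); the right piece maps [6, ∞) onto [48, ∞).
The union (−∞, 56) ∪ [48, ∞) covers ℝ, so h is surjective.
For the follow-up: the images overlap, so an x < 6 with h(x) = h(6) exists. h(6) = 48; solving 9x + 2 = 48 for x < 6 gives x = (48 − 2)/9 = 46/9.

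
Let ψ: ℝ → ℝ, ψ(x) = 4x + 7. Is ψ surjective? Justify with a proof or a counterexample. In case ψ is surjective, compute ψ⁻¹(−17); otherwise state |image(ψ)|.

-6

For any y ∈ ℝ, x = (y − 7)/4 satisfies ψ(x) = y.
Hence ψ is surjective.
Since ψ is surjective, we compute ψ⁻¹(−17) = (−17 − 7)/4 = −6.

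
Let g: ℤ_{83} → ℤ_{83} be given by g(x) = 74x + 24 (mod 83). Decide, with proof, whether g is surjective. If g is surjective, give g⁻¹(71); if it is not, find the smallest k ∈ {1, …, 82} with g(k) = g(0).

Since gcd(74, 83) = 1, 74 is invertible modulo 83. Euclid's algorithm: 83 = 1·74 + 9, 74 = 8·9 + 2, 9 = 4·2 + 1; back-substituting gives 1 = 46·74 − 41·83, so 74⁻¹ ≡ 46 (mod 83).
Then y ↦ 46(y − 24) is a two-sided inverse to g, so every y ∈ ℤ_{83} has a preimage.
Therefore g is surjective.
Since g is surjective, we compute g⁻¹(71): solve 74x + 24 ≡ 71 (mod 83), i.e. 74x ≡ 47 (mod 83).
Multiplying by 74⁻¹ = 46 gives x ≡ 46·47 = 2162 = 26·83 + 4 ≡ 4 (mod 83).
Check: g(4) = 74·4 + 24 = 320 = 3·83 + 71 ≡ 71 (mod 83).

4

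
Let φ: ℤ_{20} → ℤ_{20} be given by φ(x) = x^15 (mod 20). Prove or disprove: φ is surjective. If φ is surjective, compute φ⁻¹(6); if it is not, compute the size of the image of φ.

φ(0) = 0^15 = 0.
φ(10): Repeated squaring mod 20: 10^1 ≡ 10, 10^2 ≡ 10² = 100 ≡ 0, 10^4 ≡ 0² = 0, 10^8 ≡ 0² = 0. Since 15 = 8 + 4 + 2 + 1, 10^15 ≡ 0·0·0·10: 0·0 = 0, then 0·0 = 0, then 0·10 = 0. So 10^15 ≡ 0 (mod 20).
So φ(0) = φ(10) = 0 while 0 ≠ 10, thus φ is not injective.
A non-injective map from the 20-element set ℤ_{20} to itself takes at most 19 distinct values, so it cannot be surjective. Thus φ is not surjective.
Since φ is not surjective, we determine |image(φ)|. Computing x^15 mod 20 for each x (by repeated squaring, reducing mod 20 at every step), the values φ(0), φ(1), …, φ(19) are: 0, 1, 8, 7, 4, 5, 16, 3, 12, 9, 0, 11, 8, 17, 4, 15, 16, 13, 12, 19.
The distinct values are {0, 1, 3, 4, 5, 7, 8, 9, 11, 12, 13, 15, 16, 17, 19}; there are 15 of them.

15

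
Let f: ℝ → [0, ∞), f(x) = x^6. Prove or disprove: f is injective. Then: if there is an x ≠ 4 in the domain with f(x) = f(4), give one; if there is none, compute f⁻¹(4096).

f(4) = 4096 = (−4)^6 = f(−4) (since 6 is even), with 4 ≠ −4. So f is not injective.
For the follow-up, such an x exists: taking x = −4 ∈ ℝ gives f(−4) = 4096 = f(4) with −4 ≠ 4.

-4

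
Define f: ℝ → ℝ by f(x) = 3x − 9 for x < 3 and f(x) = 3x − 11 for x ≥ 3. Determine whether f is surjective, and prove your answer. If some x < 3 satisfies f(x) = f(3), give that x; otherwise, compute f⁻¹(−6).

7/3

Both pieces are strictly increasing (slopes 3 and 3), so each is injective on its own interval.
The left piece maps (−∞, 3) onto (−∞, 0); the right piece maps [3, ∞) onto [−2, ∞).
The union (−∞, 0) ∪ [−2, ∞) covers ℝ, so f is surjective.
For the follow-up: the images overlap, so an x < 3 with f(x) = f(3) exists. f(3) = −2; solving 3x − 9 = −2 for x < 3 gives x = (−2 + 9)/3 = 7/3.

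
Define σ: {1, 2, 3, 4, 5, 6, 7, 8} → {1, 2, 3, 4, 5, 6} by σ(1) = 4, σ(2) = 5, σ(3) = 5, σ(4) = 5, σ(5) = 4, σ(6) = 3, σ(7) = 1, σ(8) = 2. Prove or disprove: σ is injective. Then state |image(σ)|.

5

σ(2) = 5 = σ(3) with 2 ≠ 3, so σ is not injective.
The image of σ is {1, 2, 3, 4, 5}, which has 5 elements.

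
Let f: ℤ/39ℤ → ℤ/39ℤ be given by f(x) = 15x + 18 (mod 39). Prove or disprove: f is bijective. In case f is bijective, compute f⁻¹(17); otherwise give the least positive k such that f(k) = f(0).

13

By definition, f is injective when f(x_1) = f(x_2) forces x_1 = x_2.
We have gcd(15, 39) = 3 > 1. Taking x_1 = 0 and x_2 = 13: f(0) = 18 and f(13) = 15·13 + 18 = 213 ≡ 18 (mod 39).
So f(0) = f(13) while 0 ≠ 13, so f is not injective, hence not bijective.
Since f is not bijective, we find the least positive k with f(k) = f(0): this means 15k ≡ 0 (mod 39), i.e. 39 ∣ 15k. Since gcd(15, 39) = 3, dividing through by 3 this holds exactly when 13 ∣ 5k, and as gcd(5, 13) = 1, exactly when 13 ∣ k.
The smallest positive such k is 13.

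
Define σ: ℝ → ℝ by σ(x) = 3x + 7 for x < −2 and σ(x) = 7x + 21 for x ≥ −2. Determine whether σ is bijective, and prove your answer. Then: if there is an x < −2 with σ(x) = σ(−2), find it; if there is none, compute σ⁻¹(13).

Both pieces are strictly increasing (slopes 3 and 7), so each is injective on its own interval.
The left piece maps (−∞, −2) onto (−∞, 1); the right piece maps [−2, ∞) onto [7, ∞).
The images leave a gap (1 has no preimage), so σ is not surjective, hence not bijective.
Because the two images are disjoint, no x < −2 has σ(x) = σ(−2), so we compute σ⁻¹(13): 13 lies in [7, ∞), so solve 7x + 21 = 13: x = (13 − 21)/7 = −8/7.

-8/7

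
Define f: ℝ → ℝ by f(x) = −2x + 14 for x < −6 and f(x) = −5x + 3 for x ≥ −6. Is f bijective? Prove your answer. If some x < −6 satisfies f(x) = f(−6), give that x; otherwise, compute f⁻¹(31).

-19/2

Both pieces are strictly decreasing (slopes −2 and −5), so each is injective on its own interval.
The left piece maps (−∞, −6) onto (26, ∞); the right piece maps [−6, ∞) onto (−∞, 33].
These images overlap. In particular f(−6) = 33 (right piece), and solving −2x + 14 = 33 on the left piece gives x = −19/2 < −6.
So f(−19/2) = f(−6) with −19/2 ≠ −6, and f is not injective, hence not bijective. This x = −19/2 is the requested value below −6.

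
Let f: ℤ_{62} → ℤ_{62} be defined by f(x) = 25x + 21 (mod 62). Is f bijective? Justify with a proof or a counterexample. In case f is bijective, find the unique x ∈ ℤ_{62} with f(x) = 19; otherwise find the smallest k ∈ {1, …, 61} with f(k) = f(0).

By definition, injectivity means: for all u, v in the domain, f(u) = f(v) implies u = v.
Suppose f(u) = f(v) in ℤ_{62}. Then 25u + 21 ≡ 25v + 21 (mod 62), therefore 25(u − v) ≡ 0 (mod 62).
Since gcd(25, 62) = 1, 25 is invertible modulo 62, hence u − v ≡ 0 (mod 62), i.e. u = v.
We now compute 25⁻¹ mod 62 explicitly. Euclid's algorithm: 62 = 2·25 + 12, 25 = 2·12 + 1; back-substituting gives 1 = 5·25 − 2·62, so 25⁻¹ ≡ 5 (mod 62).
For any y ∈ ℤ_{62}, x = 5(y − 21) mod 62 satisfies f(x) = 25·5(y − 21) + 21 ≡ y (since 25·5 ≡ 1 mod 62). So every y has a preimage.
So f is bijective.
Since f is bijective, we compute f⁻¹(19): solve 25x + 21 ≡ 19 (mod 62), i.e. 25x ≡ 60 (mod 62).
Multiplying by 25⁻¹ = 5 gives x ≡ 5·60 = 300 = 4·62 + 52 ≡ 52 (mod 62).
Check: f(52) = 25·52 + 21 = 1321 = 21·62 + 19 ≡ 19 (mod 62).

52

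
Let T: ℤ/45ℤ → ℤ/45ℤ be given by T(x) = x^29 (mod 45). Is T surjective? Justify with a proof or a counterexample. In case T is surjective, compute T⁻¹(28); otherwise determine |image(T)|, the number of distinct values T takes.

T(0) = 0^29 = 0.
T(15): Repeated squaring mod 45: 15^1 ≡ 15, 15^2 ≡ 15² = 225 ≡ 0, 15^4 ≡ 0² = 0, 15^8 ≡ 0² = 0, 15^16 ≡ 0² = 0. Since 29 = 16 + 8 + 4 + 1, 15^29 ≡ 0·0·0·15: 0·0 = 0, then 0·0 = 0, then 0·15 = 0. So 15^29 ≡ 0 (mod 45).
So T(0) = T(15) = 0 while 0 ≠ 15, therefore T is not injective.
A non-injective map from the 45-element set ℤ/45ℤ to itself takes at most 44 distinct values, so it cannot be surjective. Thus T is not surjective.
Since T is not surjective, we determine |image(T)|. Computing x^29 mod 45 for each x (by repeated squaring, reducing mod 45 at every step), the values T(0), T(1), …, T(44) are: 0, 1, 32, 18, 34, 20, 36, 22, 8, 9, 10, 41, 27, 43, 29, 0, 31, 17, 18, 19, 5, 36, 7, 38, 9, 40, 26, 27, 28, 14, 0, 16, 2, 18, 4, 35, 36, 37, 23, 9, 25, 11, 27, 13, 44.
The distinct values are {0, 1, 2, 4, 5, 7, 8, 9, 10, 11, 13, 14, 16, 17, 18, 19, 20, 22, 23, 25, 26, 27, 28, 29, 31, 32, 34, 35, 36, 37, 38, 40, 41, 43, 44}; there are 35 of them.

35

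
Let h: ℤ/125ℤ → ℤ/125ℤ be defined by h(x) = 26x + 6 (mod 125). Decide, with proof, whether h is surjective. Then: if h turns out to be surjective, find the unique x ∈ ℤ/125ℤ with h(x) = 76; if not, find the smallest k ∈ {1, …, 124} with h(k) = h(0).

Since gcd(26, 125) = 1, 26 is invertible modulo 125. Euclid's algorithm: 125 = 4·26 + 21, 26 = 1·21 + 5, 21 = 4·5 + 1; back-substituting gives 1 = 101·26 − 21·125, so 26⁻¹ ≡ 101 (mod 125).
For any y ∈ ℤ/125ℤ, x = 101(y − 6) mod 125 satisfies h(x) = 26·101(y − 6) + 6 ≡ y (since 26·101 ≡ 1 mod 125). So every y has a preimage.
Therefore h is surjective.
Since h is surjective, we compute h⁻¹(76): solve 26x + 6 ≡ 76 (mod 125), i.e. 26x ≡ 70 (mod 125).
Multiplying by 26⁻¹ = 101 gives x ≡ 101·70 = 7070 = 56·125 + 70 ≡ 70 (mod 125).
Check: h(70) = 26·70 + 6 = 1826 = 14·125 + 76 ≡ 76 (mod 125).

70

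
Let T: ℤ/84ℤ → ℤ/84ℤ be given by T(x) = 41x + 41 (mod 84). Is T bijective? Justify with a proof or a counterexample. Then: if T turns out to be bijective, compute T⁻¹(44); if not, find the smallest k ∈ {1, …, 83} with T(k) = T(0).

39

Recall that injectivity means: for all u, v in the domain, T(u) = T(v) implies u = v.
Suppose T(u) = T(v) in ℤ/84ℤ. Then 41u + 41 ≡ 41v + 41 (mod 84), thus 41(u − v) ≡ 0 (mod 84).
Since gcd(41, 84) = 1, 41 is invertible modulo 84, thus u − v ≡ 0 (mod 84), i.e. u = v.
We now compute 41⁻¹ mod 84 explicitly. Euclid's algorithm: 84 = 2·41 + 2, 41 = 20·2 + 1; back-substituting gives 1 = 41·41 − 20·84, so 41⁻¹ ≡ 41 (mod 84).
For any y ∈ ℤ/84ℤ, x = 41(y − 41) mod 84 satisfies T(x) = 41·41(y − 41) + 41 ≡ y (since 41·41 ≡ 1 mod 84). So every y has a preimage.
So T is bijective.
Since T is bijective, we compute T⁻¹(44): solve 41x + 41 ≡ 44 (mod 84), i.e. 41x ≡ 3 (mod 84).
Multiplying by 41⁻¹ = 41 gives x ≡ 41·3 = 123 = 1·84 + 39 ≡ 39 (mod 84).
Check: T(39) = 41·39 + 41 = 1640 = 19·84 + 44 ≡ 44 (mod 84).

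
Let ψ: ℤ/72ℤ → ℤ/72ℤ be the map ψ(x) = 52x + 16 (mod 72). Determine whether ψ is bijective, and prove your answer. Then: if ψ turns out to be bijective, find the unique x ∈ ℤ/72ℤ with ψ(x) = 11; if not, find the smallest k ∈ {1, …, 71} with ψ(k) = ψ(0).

Recall that ψ is injective when ψ(s) = ψ(t) forces s = t.
We have gcd(52, 72) = 4 > 1. Taking s = 0 and t = 18: ψ(0) = 16 and ψ(18) = 52·18 + 16 = 952 ≡ 16 (mod 72).
So ψ(0) = ψ(18) while 0 ≠ 18, so ψ is not injective, hence not bijective.
Since ψ is not bijective, we find the least positive k with ψ(k) = ψ(0): this means 52k ≡ 0 (mod 72), i.e. 72 ∣ 52k. Since gcd(52, 72) = 4, dividing through by 4 this holds exactly when 18 ∣ 13k, and as gcd(13, 18) = 1, exactly when 18 ∣ k.
The smallest positive such k is 18.

18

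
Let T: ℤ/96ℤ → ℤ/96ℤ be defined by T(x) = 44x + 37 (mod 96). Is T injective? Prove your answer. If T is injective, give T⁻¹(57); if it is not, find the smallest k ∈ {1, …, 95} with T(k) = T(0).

We have gcd(44, 96) = 4 > 1. Taking u = 0 and v = 24: T(0) = 37 and T(24) = 44·24 + 37 = 1093 ≡ 37 (mod 96).
So T(0) = T(24) while 0 ≠ 24, therefore T is not injective.
Since T is not injective, we find the least positive k with T(k) = T(0): this means 44k ≡ 0 (mod 96), i.e. 96 ∣ 44k. Since gcd(44, 96) = 4, dividing through by 4 this holds exactly when 24 ∣ 11k, and as gcd(11, 24) = 1, exactly when 24 ∣ k.
The smallest positive such k is 24.

24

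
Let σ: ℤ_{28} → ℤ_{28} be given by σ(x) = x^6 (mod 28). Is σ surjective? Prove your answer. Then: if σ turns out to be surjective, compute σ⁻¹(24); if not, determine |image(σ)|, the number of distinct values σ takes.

σ(1) = 1^6 = 1.
σ(3): Repeated squaring mod 28: 3^1 ≡ 3, 3^2 ≡ 3² = 9, 3^4 ≡ 9² = 81 ≡ 25. Since 6 = 4 + 2, 3^6 ≡ 25·9: 25·9 = 225 ≡ 1. So 3^6 ≡ 1 (mod 28).
So σ(1) = σ(3) = 1 while 1 ≠ 3, therefore σ is not injective.
A non-injective map from the 28-element set ℤ_{28} to itself takes at most 27 distinct values, so it cannot be surjective. Thus σ is not surjective.
Since σ is not surjective, we determine |image(σ)|. Computing x^6 mod 28 for each x (by repeated squaring, reducing mod 28 at every step), the values σ(0), σ(1), …, σ(27) are: 0, 1, 8, 1, 8, 1, 8, 21, 8, 1, 8, 1, 8, 1, 0, 1, 8, 1, 8, 1, 8, 21, 8, 1, 8, 1, 8, 1.
The distinct values are {0, 1, 8, 21}; there are 4 of them.

4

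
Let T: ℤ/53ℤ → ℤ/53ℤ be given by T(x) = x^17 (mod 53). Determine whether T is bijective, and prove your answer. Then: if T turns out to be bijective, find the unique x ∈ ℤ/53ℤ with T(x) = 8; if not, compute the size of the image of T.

Since 53 is prime, the nonzero elements of ℤ/53ℤ form a cyclic group of order 52.
As gcd(17, 52) = 1, raising to the 17th power is a bijection on this group: if s^17 ≡ t^17 then (st^{−1})^17 = 1, and the only element of order dividing gcd(17, 52) = 1 is 1, so s = t.
With T(0) = 0 this makes T injective on all of ℤ/53ℤ, hence bijective (finite equal-size domain and codomain). In particular T is bijective.
Since T is bijective, we find the preimage of 8. The inverse of x ↦ x^17 on (ℤ/53ℤ)^× is x ↦ x^49, because 17·49 = 833 = 16·52 + 1 ≡ 1 (mod 52) and x^{52} = 1 for x ≠ 0 (Fermat). So T⁻¹(8) = 8^49 mod 53.
Repeated squaring mod 53: 8^1 ≡ 8, 8^2 ≡ 8² = 64 ≡ 11, 8^4 ≡ 11² = 121 ≡ 15, 8^8 ≡ 15² = 225 ≡ 13, 8^16 ≡ 13² = 169 ≡ 10, 8^32 ≡ 10² = 100 ≡ 47. Since 49 = 32 + 16 + 1, 8^49 ≡ 47·10·8: 47·10 = 470 ≡ 46, then 46·8 = 368 ≡ 50. So 8^49 ≡ 50 (mod 53).
Hence T⁻¹(8) = 50.

50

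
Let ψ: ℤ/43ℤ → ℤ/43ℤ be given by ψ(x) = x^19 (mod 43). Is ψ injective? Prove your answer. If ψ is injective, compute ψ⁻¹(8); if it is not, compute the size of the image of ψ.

Since 43 is prime, the nonzero elements of ℤ/43ℤ form a cyclic group of order 42.
As gcd(19, 42) = 1, raising to the 19th power is a bijection on this group: if x_1^19 ≡ x_2^19 then (x_1x_2^{−1})^19 = 1, and the only element of order dividing gcd(19, 42) = 1 is 1, so x_1 = x_2.
With ψ(0) = 0 this makes ψ injective on all of ℤ/43ℤ, hence bijective (finite equal-size domain and codomain). In particular ψ is injective.
Since ψ is injective, we find the preimage of 8. The inverse of x ↦ x^19 on (ℤ/43ℤ)^× is x ↦ x^31, because 19·31 = 589 = 14·42 + 1 ≡ 1 (mod 42) and x^{42} = 1 for x ≠ 0 (Fermat). So ψ⁻¹(8) = 8^31 mod 43.
Repeated squaring mod 43: 8^1 ≡ 8, 8^2 ≡ 8² = 64 ≡ 21, 8^4 ≡ 21² = 441 ≡ 11, 8^8 ≡ 11² = 121 ≡ 35, 8^16 ≡ 35² = 1225 ≡ 21. Since 31 = 16 + 8 + 4 + 2 + 1, 8^31 ≡ 21·35·11·21·8: 21·35 = 735 ≡ 4, then 4·11 = 44 ≡ 1, then 1·21 = 21, then 21·8 = 168 ≡ 39. So 8^31 ≡ 39 (mod 43).
Hence ψ⁻¹(8) = 39.

39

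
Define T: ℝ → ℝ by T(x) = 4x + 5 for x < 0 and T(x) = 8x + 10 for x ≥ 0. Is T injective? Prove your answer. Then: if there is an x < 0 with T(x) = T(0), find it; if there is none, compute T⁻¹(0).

Both pieces are strictly increasing (slopes 4 and 8), so each is injective on its own interval.
The left piece maps (−∞, 0) onto (−∞, 5); the right piece maps [0, ∞) onto [10, ∞).
These images are disjoint, so no value is attained by both pieces. Thus T is injective.
Because the two images are disjoint, no x < 0 has T(x) = T(0), so we compute T⁻¹(0): 0 lies in (−∞, 5), so solve 4x + 5 = 0: x = (0 − 5)/4 = −5/4.

-5/4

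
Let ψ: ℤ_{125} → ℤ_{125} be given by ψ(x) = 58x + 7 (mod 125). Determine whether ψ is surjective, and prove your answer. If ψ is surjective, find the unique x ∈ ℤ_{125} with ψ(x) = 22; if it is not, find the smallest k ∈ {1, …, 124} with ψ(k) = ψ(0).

Recall that surjectivity means every element of the codomain has a preimage under ψ.
Since gcd(58, 125) = 1, 58 is invertible modulo 125. Euclid's algorithm: 125 = 2·58 + 9, 58 = 6·9 + 4, 9 = 2·4 + 1; back-substituting gives 1 = 97·58 − 45·125, so 58⁻¹ ≡ 97 (mod 125).
Then y ↦ 97(y − 7) is a two-sided inverse to ψ, so every y ∈ ℤ_{125} has a preimage.
Therefore ψ is surjective.
Since ψ is surjective, we compute ψ⁻¹(22): solve 58x + 7 ≡ 22 (mod 125), i.e. 58x ≡ 15 (mod 125).
Multiplying by 58⁻¹ = 97 gives x ≡ 97·15 = 1455 = 11·125 + 80 ≡ 80 (mod 125).
Check: ψ(80) = 58·80 + 7 = 4647 = 37·125 + 22 ≡ 22 (mod 125).

80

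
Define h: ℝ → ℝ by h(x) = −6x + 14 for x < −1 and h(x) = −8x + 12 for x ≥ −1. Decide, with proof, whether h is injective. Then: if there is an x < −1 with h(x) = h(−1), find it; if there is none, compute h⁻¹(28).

Both pieces are strictly decreasing (slopes −6 and −8), so each is injective on its own interval.
The left piece maps (−∞, −1) onto (20, ∞); the right piece maps [−1, ∞) onto (−∞, 20].
These images are disjoint, so no value is attained by both pieces. Therefore h is injective.
Because the two images are disjoint, no x < −1 has h(x) = h(−1), so we compute h⁻¹(28): 28 lies in (20, ∞), so solve −6x + 14 = 28: x = (28 − 14)/(−6) = −7/3.

-7/3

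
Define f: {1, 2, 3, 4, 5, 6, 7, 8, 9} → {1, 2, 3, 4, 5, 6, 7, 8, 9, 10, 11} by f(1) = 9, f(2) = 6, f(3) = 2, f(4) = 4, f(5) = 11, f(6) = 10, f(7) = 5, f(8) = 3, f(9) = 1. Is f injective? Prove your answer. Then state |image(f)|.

The values f(1), …, f(9) are 9, 6, 2, 4, 11, 10, 5, 3, 1 — all distinct.
So f(s) = f(t) only when s = t, and f is injective.
The image of f is {1, 2, 3, 4, 5, 6, 9, 10, 11}, which has 9 elements.

9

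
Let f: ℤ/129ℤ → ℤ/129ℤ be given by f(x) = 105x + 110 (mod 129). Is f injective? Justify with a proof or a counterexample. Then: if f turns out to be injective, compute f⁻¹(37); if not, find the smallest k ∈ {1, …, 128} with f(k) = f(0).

43

We have gcd(105, 129) = 3 > 1. Taking a = 0 and b = 43: f(0) = 110 and f(43) = 105·43 + 110 = 4625 ≡ 110 (mod 129).
So f(0) = f(43) while 0 ≠ 43, thus f is not injective.
Since f is not injective, we find the least positive k with f(k) = f(0): this means 105k ≡ 0 (mod 129), i.e. 129 ∣ 105k. Since gcd(105, 129) = 3, dividing through by 3 this holds exactly when 43 ∣ 35k, and as gcd(35, 43) = 1, exactly when 43 ∣ k.
The smallest positive such k is 43.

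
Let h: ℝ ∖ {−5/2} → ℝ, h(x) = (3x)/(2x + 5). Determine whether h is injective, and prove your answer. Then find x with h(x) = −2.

Suppose h(s) = h(t). Cross-multiplying: (3s)(2t + 5) = (3t)(2s + 5).
Expanding both sides and cancelling the symmetric terms leaves 15·(s − t) = 0. Since 15 ≠ 0, s = t. Thus h is injective.
Solving h(x) = −2: cross-multiplying gives 3x = −2(2x + 5), which rearranges to 7x = −10, so x = −10/7.

-10/7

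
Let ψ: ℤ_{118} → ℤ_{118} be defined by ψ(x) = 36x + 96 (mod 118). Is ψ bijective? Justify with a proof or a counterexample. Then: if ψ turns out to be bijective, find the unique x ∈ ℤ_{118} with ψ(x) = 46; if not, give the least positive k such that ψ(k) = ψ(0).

By definition, ψ is injective if ψ(s) = ψ(t) implies s = t.
We have gcd(36, 118) = 2 > 1. Taking s = 0 and t = 59: ψ(0) = 96 and ψ(59) = 36·59 + 96 = 2220 ≡ 96 (mod 118).
So ψ(0) = ψ(59) while 0 ≠ 59, thus ψ is not injective, hence not bijective.
Since ψ is not bijective, we find the least positive k with ψ(k) = ψ(0): this means 36k ≡ 0 (mod 118), i.e. 118 ∣ 36k. Since gcd(36, 118) = 2, dividing through by 2 this holds exactly when 59 ∣ 18k, and as gcd(18, 59) = 1, exactly when 59 ∣ k.
The smallest positive such k is 59.

59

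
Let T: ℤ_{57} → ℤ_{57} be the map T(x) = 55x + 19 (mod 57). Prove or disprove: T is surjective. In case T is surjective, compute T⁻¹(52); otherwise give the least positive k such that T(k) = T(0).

12

Since gcd(55, 57) = 1, 55 is invertible modulo 57. Euclid's algorithm: 57 = 1·55 + 2, 55 = 27·2 + 1; back-substituting gives 1 = 28·55 − 27·57, so 55⁻¹ ≡ 28 (mod 57).
Then y ↦ 28(y − 19) is a two-sided inverse to T, so every y ∈ ℤ_{57} has a preimage.
So T is surjective.
Since T is surjective, we find T⁻¹(52): we need 55x ≡ 52 − 19 ≡ 33 (mod 57). Using 55⁻¹ = 28: x ≡ 28·33 = 924 = 16·57 + 12, so x = 12.
Check: T(12) = 55·12 + 19 = 679 = 11·57 + 52 ≡ 52 (mod 57).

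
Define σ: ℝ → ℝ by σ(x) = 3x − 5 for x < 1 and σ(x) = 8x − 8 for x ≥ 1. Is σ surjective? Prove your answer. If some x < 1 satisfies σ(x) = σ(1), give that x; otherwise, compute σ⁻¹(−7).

Both pieces are strictly increasing (slopes 3 and 8), so each is injective on its own interval.
The left piece maps (−∞, 1) onto (−∞, −2); the right piece maps [1, ∞) onto [0, ∞).
The union (−∞, −2) ∪ [0, ∞) omits the interval between −2 and 0; in particular −2 has no preimage. So σ is not surjective.
Because the two images are disjoint, no x < 1 has σ(x) = σ(1), so we compute σ⁻¹(−7): −7 lies in (−∞, −2), so solve 3x − 5 = −7: x = (−7 + 5)/3 = −2/3.

-2/3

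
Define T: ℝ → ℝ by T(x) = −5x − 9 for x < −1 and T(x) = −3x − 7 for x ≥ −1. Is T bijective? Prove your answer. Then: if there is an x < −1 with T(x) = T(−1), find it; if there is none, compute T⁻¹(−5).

Both pieces are strictly decreasing (slopes −5 and −3), so each is injective on its own interval.
The left piece maps (−∞, −1) onto (−4, ∞); the right piece maps [−1, ∞) onto (−∞, −4].
Since −4 = −4, the images partition ℝ: T is injective and surjective, hence bijective.
Because the two images are disjoint, no x < −1 has T(x) = T(−1), so we compute T⁻¹(−5): −5 lies in (−∞, −4], so solve −3x − 7 = −5: x = (−5 + 7)/(−3) = −2/3.

-2/3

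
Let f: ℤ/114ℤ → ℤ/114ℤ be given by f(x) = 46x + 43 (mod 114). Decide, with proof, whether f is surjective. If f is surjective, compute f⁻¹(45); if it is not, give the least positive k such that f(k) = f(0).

Since gcd(46, 114) = 2, we have 46x ≡ 0 (mod 2) for all x, so f(x) ≡ 1 (mod 2).
But 0 ≢ 1 (mod 2), so 0 ∈ ℤ/114ℤ has no preimage. So f is not surjective.
Since f is not surjective, we find the least positive k with f(k) = f(0): this means 46k ≡ 0 (mod 114), i.e. 114 ∣ 46k. Since gcd(46, 114) = 2, dividing through by 2 this holds exactly when 57 ∣ 23k, and as gcd(23, 57) = 1, exactly when 57 ∣ k.
The smallest positive such k is 57.

57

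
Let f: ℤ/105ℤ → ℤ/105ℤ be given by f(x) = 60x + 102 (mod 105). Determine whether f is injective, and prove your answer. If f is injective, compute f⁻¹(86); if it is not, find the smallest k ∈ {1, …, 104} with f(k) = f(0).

7

We have gcd(60, 105) = 15 > 1. Taking s = 0 and t = 7: f(0) = 102 and f(7) = 60·7 + 102 = 522 ≡ 102 (mod 105).
So f(0) = f(7) while 0 ≠ 7, so f is not injective.
Since f is not injective, we find the least positive k with f(k) = f(0): this means 60k ≡ 0 (mod 105), i.e. 105 ∣ 60k. Since gcd(60, 105) = 15, dividing through by 15 this holds exactly when 7 ∣ 4k, and as gcd(4, 7) = 1, exactly when 7 ∣ k.
The smallest positive such k is 7.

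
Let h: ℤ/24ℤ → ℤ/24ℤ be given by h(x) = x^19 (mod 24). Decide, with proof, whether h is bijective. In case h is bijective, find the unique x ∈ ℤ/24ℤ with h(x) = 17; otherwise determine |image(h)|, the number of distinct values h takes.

15

h(0) = 0^19 = 0.
h(6): Repeated squaring mod 24: 6^1 ≡ 6, 6^2 ≡ 6² = 36 ≡ 12, 6^4 ≡ 12² = 144 ≡ 0, 6^8 ≡ 0² = 0, 6^16 ≡ 0² = 0. Since 19 = 16 + 2 + 1, 6^19 ≡ 0·12·6: 0·12 = 0, then 0·6 = 0. So 6^19 ≡ 0 (mod 24).
So h(0) = h(6) = 0 while 0 ≠ 6, hence h is not injective, hence not bijective.
Since h is not bijective, we determine |image(h)|. Computing x^19 mod 24 for each x (by repeated squaring, reducing mod 24 at every step), the values h(0), h(1), …, h(23) are: 0, 1, 8, 3, 16, 5, 0, 7, 8, 9, 16, 11, 0, 13, 8, 15, 16, 17, 0, 19, 8, 21, 16, 23.
The distinct values are {0, 1, 3, 5, 7, 8, 9, 11, 13, 15, 16, 17, 19, 21, 23}; there are 15 of them.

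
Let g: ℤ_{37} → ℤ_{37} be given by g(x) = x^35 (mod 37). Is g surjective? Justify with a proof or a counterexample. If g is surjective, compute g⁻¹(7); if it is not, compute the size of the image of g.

16

Since 37 is prime, the nonzero elements of ℤ_{37} form a cyclic group of order 36.
As gcd(35, 36) = 1, raising to the 35th power is a bijection on this group: if u^35 ≡ v^35 then (uv^{−1})^35 = 1, and the only element of order dividing gcd(35, 36) = 1 is 1, so u = v.
With g(0) = 0 this makes g injective on all of ℤ_{37}, hence bijective (finite equal-size domain and codomain). In particular g is surjective.
Since g is surjective, we find the preimage of 7. The inverse of x ↦ x^35 on (ℤ_{37})^× is x ↦ x^35, because 35·35 = 1225 = 34·36 + 1 ≡ 1 (mod 36) and x^{36} = 1 for x ≠ 0 (Fermat). So g⁻¹(7) = 7^35 mod 37.
Repeated squaring mod 37: 7^1 ≡ 7, 7^2 ≡ 7² = 49 ≡ 12, 7^4 ≡ 12² = 144 ≡ 33, 7^8 ≡ 33² = 1089 ≡ 16, 7^16 ≡ 16² = 256 ≡ 34, 7^32 ≡ 34² = 1156 ≡ 9. Since 35 = 32 + 2 + 1, 7^35 ≡ 9·12·7: 9·12 = 108 ≡ 34, then 34·7 = 238 ≡ 16. So 7^35 ≡ 16 (mod 37).
Hence g⁻¹(7) = 16.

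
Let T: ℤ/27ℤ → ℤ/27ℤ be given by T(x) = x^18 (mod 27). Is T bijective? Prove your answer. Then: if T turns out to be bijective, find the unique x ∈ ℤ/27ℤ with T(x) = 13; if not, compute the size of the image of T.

T(1) = 1^18 = 1.
T(2): Repeated squaring mod 27: 2^1 ≡ 2, 2^2 ≡ 2² = 4, 2^4 ≡ 4² = 16, 2^8 ≡ 16² = 256 ≡ 13, 2^16 ≡ 13² = 169 ≡ 7. Since 18 = 16 + 2, 2^18 ≡ 7·4: 7·4 = 28 ≡ 1. So 2^18 ≡ 1 (mod 27).
So T(1) = T(2) = 1 while 1 ≠ 2, thus T is not injective, hence not bijective.
Since T is not bijective, we determine |image(T)|. Computing x^18 mod 27 for each x (by repeated squaring, reducing mod 27 at every step), the values T(0), T(1), …, T(26) are: 0, 1, 1, 0, 1, 1, 0, 1, 1, 0, 1, 1, 0, 1, 1, 0, 1, 1, 0, 1, 1, 0, 1, 1, 0, 1, 1.
The distinct values are {0, 1}; there are 2 of them.

2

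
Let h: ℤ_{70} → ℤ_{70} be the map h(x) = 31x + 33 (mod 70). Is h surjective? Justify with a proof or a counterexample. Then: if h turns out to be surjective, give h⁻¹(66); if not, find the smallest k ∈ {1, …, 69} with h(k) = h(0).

53

Since gcd(31, 70) = 1, 31 is invertible modulo 70. Euclid's algorithm: 70 = 2·31 + 8, 31 = 3·8 + 7, 8 = 1·7 + 1; back-substituting gives 1 = 61·31 − 27·70, so 31⁻¹ ≡ 61 (mod 70).
For any y ∈ ℤ_{70}, x = 61(y − 33) mod 70 satisfies h(x) = 31·61(y − 33) + 33 ≡ y (since 31·61 ≡ 1 mod 70). So every y has a preimage.
Hence h is surjective.
Since h is surjective, we compute h⁻¹(66): solve 31x + 33 ≡ 66 (mod 70), i.e. 31x ≡ 33 (mod 70).
Multiplying by 31⁻¹ = 61 gives x ≡ 61·33 = 2013 = 28·70 + 53 ≡ 53 (mod 70).
Check: h(53) = 31·53 + 33 = 1676 = 23·70 + 66 ≡ 66 (mod 70).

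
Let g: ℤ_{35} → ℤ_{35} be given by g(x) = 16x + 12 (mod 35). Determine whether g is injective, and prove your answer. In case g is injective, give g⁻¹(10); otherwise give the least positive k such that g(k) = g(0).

13

If g(s) = g(t), then 16s ≡ 16t (mod 35). Because gcd(16, 35) = 1, we may cancel 16 to get s ≡ t (mod 35).
Thus g is injective.
We now compute 16⁻¹ mod 35 explicitly. Euclid's algorithm: 35 = 2·16 + 3, 16 = 5·3 + 1; back-substituting gives 1 = 11·16 − 5·35, so 16⁻¹ ≡ 11 (mod 35).
Since g is injective, we find g⁻¹(10): we need 16x ≡ 10 − 12 ≡ 33 (mod 35). Using 16⁻¹ = 11: x ≡ 11·33 = 363 = 10·35 + 13, so x = 13.
Check: g(13) = 16·13 + 12 = 220 = 6·35 + 10 ≡ 10 (mod 35).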